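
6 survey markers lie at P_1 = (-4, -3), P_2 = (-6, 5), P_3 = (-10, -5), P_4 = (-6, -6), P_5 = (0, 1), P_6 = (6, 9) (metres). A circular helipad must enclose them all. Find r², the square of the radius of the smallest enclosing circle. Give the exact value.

113

By Welzl's lemma the MEC is supported by two points (diametrically opposite) or three points (on a circumcircle).
The farthest pair is P_3–P_6 with squared distance 452. The circle on this segment as diameter has centre (-2, 2) and r² = 452/4 = 113.
Check P_1: distance² to centre = 29 ≤ 113, so it lies inside.
All remaining points lie in this disk, and no smaller disk contains both endpoints, so this is the minimum enclosing circle.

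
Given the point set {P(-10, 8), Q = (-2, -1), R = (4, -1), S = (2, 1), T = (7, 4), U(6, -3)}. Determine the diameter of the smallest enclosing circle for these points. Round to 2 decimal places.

The minimum enclosing circle of a finite set is fixed by two of the points (as a diameter) or three (as a circumcircle).
The farthest pair is P–U with squared distance 377. The circle on this segment as diameter has centre (-2, 2.5) and r² = 377/4 = 94.25.
Check Q: distance² to centre = 12.25 ≤ 94.25, so it lies inside.
All remaining points lie in this disk, and no smaller disk contains both endpoints, so this is the minimum enclosing circle.
Diameter = 2r = 2√(94.25) ≈ 19.42.

19.42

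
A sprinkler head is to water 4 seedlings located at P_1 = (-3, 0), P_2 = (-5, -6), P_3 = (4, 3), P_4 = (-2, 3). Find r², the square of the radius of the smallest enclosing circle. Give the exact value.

40.5

The minimum enclosing circle of a finite set is fixed by two of the points (as a diameter) or three (as a circumcircle).
The farthest pair is P_2–P_3 with squared distance 162. The circle on this segment as diameter has centre (-0.5, -1.5) and r² = 162/4 = 40.5.
Check P_1: distance² to centre = 8.5 ≤ 40.5, so it lies inside.
All remaining points lie in this disk, and no smaller disk contains both endpoints, so this is the minimum enclosing circle.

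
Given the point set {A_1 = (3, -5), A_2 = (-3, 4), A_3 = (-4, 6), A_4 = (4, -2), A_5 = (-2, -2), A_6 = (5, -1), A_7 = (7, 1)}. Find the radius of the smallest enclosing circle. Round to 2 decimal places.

6.61

By Welzl's lemma the MEC is supported by two points (diametrically opposite) or three points (on a circumcircle).
The minimum enclosing circle is determined by three boundary points: A_1, A_3, A_7.
Their circumcentre is (17/43, 46/43) with r² = 80665/1849.
The farthest remaining point A_6 is at distance² 47125/1849 ≤ 80665/1849.
r = √(80665/1849) ≈ 6.61.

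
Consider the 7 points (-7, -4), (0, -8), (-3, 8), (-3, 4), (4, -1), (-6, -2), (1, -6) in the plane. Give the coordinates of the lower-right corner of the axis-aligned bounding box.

x-range [-7, 4], y-range [-8, 8].
The lower-right corner is (4, -8).

(4, -8)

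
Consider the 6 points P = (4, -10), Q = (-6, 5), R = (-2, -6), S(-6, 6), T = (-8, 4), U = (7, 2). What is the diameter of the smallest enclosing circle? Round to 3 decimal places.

By Welzl's lemma the MEC is supported by two points (diametrically opposite) or three points (on a circumcircle).
The farthest pair is P–S with squared distance 356. The circle on this segment as diameter has centre (-1, -2) and r² = 356/4 = 89.
Check Q: distance² to centre = 74 ≤ 89, so it lies inside.
All remaining points lie in this disk, and no smaller disk contains both endpoints, so this is the minimum enclosing circle.
Diameter = 2r = 2√89 ≈ 18.868.

18.868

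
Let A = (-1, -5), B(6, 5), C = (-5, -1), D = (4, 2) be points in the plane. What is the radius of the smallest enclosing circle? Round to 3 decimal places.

The minimum enclosing circle of a finite set is fixed by two of the points (as a diameter) or three (as a circumcircle).
The minimum enclosing circle is determined by three boundary points: A, B, C.
Their circumcentre is (35/34, 35/34) with r² = 23393/578.
The farthest remaining point D is at distance² 5645/578 ≤ 23393/578.
r = √(23393/578) ≈ 6.362.

6.362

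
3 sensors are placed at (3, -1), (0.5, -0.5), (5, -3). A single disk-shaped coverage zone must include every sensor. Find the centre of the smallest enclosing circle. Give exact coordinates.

(2.75, -1.75)

Call the three points A, B, C in the order given.
Side lengths²: AB² = 6.5, AC² = 8, BC² = 26.5.
Since BC² = 26.5 ≥ 8 + 6.5 = 14.5, the angle opposite BC is not acute, so the smallest enclosing circle has BC as diameter.
Centre = midpoint of BC = (2.75, -1.75), r² = 26.5/4 = 6.625.
Centre = (2.75, -1.75).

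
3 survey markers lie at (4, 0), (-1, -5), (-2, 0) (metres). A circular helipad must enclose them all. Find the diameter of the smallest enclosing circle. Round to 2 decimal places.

7.21

Call the three points A, B, C in the order given.
Side lengths²: AB² = 50, AC² = 36, BC² = 26.
Since AB² = 50 < 36 + 26 = 62, the triangle is acute, so the smallest enclosing circle is the circumcircle.
Circumcentre = (1, -2), r² = 13.
Diameter = 2r = 2√13 ≈ 7.21.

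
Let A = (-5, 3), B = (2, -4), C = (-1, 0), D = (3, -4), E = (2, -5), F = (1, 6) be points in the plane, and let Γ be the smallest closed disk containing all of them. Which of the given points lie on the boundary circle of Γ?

The minimum enclosing circle of a finite set is fixed by two of the points (as a diameter) or three (as a circumcircle).
The minimum enclosing circle is determined by three boundary points: A, E, F.
Their circumcentre is (3/46, 17/46) with r² = 34465/1058.
The farthest remaining point D is at distance² 29313/1058 ≤ 34465/1058.
The points at distance exactly r from the centre are A, E, F — 3 points.

A, E, F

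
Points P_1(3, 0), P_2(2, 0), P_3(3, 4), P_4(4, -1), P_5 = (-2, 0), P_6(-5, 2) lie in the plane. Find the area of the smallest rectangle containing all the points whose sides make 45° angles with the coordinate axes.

60

In coordinates u = x + y, v = x − y the rectangle is axis-aligned; the map (x,y)→(u,v) scales areas by 2.
u-values: 3, 2, 7, 3, -2, -3; range = 7 − (-3) = 10.
v-values: 3, 2, -1, 5, -2, -7; range = 5 − (-7) = 12.
Area = (10 × 12) / 2 = 60.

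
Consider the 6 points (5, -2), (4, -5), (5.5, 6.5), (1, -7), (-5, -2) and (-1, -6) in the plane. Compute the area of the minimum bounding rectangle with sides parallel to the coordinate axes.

141.75

x ranges over [-5, 5.5], width 10.5.
y ranges over [-7, 6.5], height 13.5.
Area = 10.5 × 13.5 = 141.75.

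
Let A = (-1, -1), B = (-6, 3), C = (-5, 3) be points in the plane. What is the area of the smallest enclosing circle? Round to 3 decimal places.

Side lengths²: AB² = 41, AC² = 32, BC² = 1.
Since AB² = 41 ≥ 32 + 1 = 33, the angle opposite AB is not acute, so the smallest enclosing circle has AB as diameter.
Centre = midpoint of AB = (-3.5, 1), r² = 41/4 = 10.25.
Area = π·r² = π·10.25 ≈ 32.201.

32.201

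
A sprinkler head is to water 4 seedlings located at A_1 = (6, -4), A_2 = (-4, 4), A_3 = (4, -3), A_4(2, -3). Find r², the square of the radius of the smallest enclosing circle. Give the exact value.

The minimum enclosing circle of a finite set is fixed by two of the points (as a diameter) or three (as a circumcircle).
The farthest pair is A_1–A_2 with squared distance 164. The circle on this segment as diameter has centre (1, 0) and r² = 164/4 = 41.
Check A_3: distance² to centre = 18 ≤ 41, so it lies inside.
All remaining points lie in this disk, and no smaller disk contains both endpoints, so this is the minimum enclosing circle.

41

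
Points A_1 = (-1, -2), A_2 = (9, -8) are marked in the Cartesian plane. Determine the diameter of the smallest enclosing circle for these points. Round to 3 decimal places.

11.662

The smallest circle enclosing two points has them as diameter endpoints.
Centre = midpoint = (4, -5); r² = |A_1A_2|²/4 = 136/4 = 34.
Diameter = 2r = 2√34 ≈ 11.662.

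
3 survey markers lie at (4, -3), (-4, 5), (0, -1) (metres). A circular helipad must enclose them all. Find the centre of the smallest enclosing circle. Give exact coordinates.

(0, 1)

Call the three points A, B, C in the order given.
Side lengths²: AB² = 128, AC² = 20, BC² = 52.
Since AB² = 128 ≥ 52 + 20 = 72, the angle opposite AB is not acute, so the smallest enclosing circle has AB as diameter.
Centre = midpoint of AB = (0, 1), r² = 128/4 = 32.
Centre = (0, 1).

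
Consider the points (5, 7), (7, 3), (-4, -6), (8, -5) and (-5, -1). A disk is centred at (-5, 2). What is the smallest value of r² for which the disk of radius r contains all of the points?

The required radius is the distance from (-5, 2) to the farthest point.
Squared distances: 125, 145, 65, 218, 9.
Maximum is 218, attained at (8, -5).

218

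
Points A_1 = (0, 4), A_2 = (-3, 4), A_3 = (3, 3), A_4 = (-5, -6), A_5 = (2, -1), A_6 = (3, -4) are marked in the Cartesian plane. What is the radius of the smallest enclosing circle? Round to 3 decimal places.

By Welzl's lemma the MEC is supported by two points (diametrically opposite) or three points (on a circumcircle).
The farthest pair is A_3–A_4 with squared distance 145. The circle on this segment as diameter has centre (-1, -1.5) and r² = 145/4 = 36.25.
Check A_1: distance² to centre = 31.25 ≤ 36.25, so it lies inside.
All remaining points lie in this disk, and no smaller disk contains both endpoints, so this is the minimum enclosing circle.
r = √(36.25) ≈ 6.021.

6.021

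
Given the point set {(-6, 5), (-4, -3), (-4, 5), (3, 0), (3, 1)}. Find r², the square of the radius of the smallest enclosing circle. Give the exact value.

26129/961

The minimum enclosing circle of a finite set is fixed by two of the points (as a diameter) or three (as a circumcircle).
The minimum enclosing circle is determined by three boundary points: (-6, 5), (-4, -3), (3, 0).
Their circumcentre is (-59/31, 55/31) with r² = 26129/961.
The farthest remaining point (3, 1) is at distance² 23680/961 ≤ 26129/961.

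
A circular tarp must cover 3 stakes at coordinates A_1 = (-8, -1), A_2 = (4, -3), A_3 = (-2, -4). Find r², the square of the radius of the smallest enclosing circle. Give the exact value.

37

Side lengths²: A_1A_2² = 148, A_1A_3² = 45, A_2A_3² = 37.
Since A_1A_2² = 148 ≥ 45 + 37 = 82, the angle opposite A_1A_2 is not acute, so the smallest enclosing circle has A_1A_2 as diameter.
Centre = midpoint of A_1A_2 = (-2, -2), r² = 148/4 = 37.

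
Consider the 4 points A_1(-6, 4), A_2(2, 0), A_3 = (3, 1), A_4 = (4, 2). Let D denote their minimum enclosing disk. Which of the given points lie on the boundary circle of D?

By Welzl's lemma the MEC is supported by two points (diametrically opposite) or three points (on a circumcircle).
The farthest pair is A_1–A_4 with squared distance 104. The circle on this segment as diameter has centre (-1, 3) and r² = 104/4 = 26.
Check A_2: distance² to centre = 18 ≤ 26, so it lies inside.
All remaining points lie in this disk, and no smaller disk contains both endpoints, so this is the minimum enclosing circle.
The points at distance exactly r from the centre are A_1, A_4 — 2 points.

A_1, A_4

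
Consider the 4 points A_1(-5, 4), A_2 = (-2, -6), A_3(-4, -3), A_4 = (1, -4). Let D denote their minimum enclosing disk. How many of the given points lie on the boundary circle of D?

3

The minimum enclosing circle is determined by three boundary points: A_1, A_2, A_4.
Their circumcentre is (-29/9, -11/12) with r² = 35425/1296.
The farthest remaining point A_3 is at distance² 6409/1296 ≤ 35425/1296.
The points at distance exactly r from the centre are A_1, A_2, A_4 — 3 points.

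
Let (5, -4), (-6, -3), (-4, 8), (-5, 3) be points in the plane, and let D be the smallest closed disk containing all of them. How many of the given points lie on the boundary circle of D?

The minimum enclosing circle of a finite set is fixed by two of the points (as a diameter) or three (as a circumcircle).
The minimum enclosing circle is determined by three boundary points: (5, -4), (-6, -3), (-4, 8).
Their circumcentre is (-3/82, 131/82) with r² = 190625/3362.
The farthest remaining point (-5, 3) is at distance² 89437/3362 ≤ 190625/3362.
The points at distance exactly r from the centre are (5, -4), (-6, -3), (-4, 8) — 3 points.

3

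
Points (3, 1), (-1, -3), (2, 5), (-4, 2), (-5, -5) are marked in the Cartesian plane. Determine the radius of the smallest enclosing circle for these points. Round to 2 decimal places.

6.10

The minimum enclosing circle of a finite set is fixed by two of the points (as a diameter) or three (as a circumcircle).
The farthest pair is (2, 5)–(-5, -5) with squared distance 149. The circle on this segment as diameter has centre (-1.5, 0) and r² = 149/4 = 37.25.
Check (3, 1): distance² to centre = 21.25 ≤ 37.25, so it lies inside.
All remaining points lie in this disk, and no smaller disk contains both endpoints, so this is the minimum enclosing circle.
r = √(37.25) ≈ 6.10.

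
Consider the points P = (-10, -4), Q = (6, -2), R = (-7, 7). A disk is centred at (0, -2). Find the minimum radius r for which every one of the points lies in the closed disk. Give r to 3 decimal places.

11.402

The required radius is the distance from (0, -2) to the farthest point.
Squared distances: 104, 36, 130.
Maximum is 130, attained at R.
r = √130 ≈ 11.402.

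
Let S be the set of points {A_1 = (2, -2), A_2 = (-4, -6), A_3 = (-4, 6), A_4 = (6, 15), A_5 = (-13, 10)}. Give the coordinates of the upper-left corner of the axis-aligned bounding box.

(-13, 15)

x-range [-13, 6], y-range [-6, 15].
The upper-left corner is (-13, 15).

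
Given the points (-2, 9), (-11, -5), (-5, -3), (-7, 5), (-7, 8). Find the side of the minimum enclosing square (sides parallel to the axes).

14

The bounding box has width 9 and height 14.
An axis-aligned square enclosing the set must have side ≥ max(width, height).
So the minimum side is max(9, 14) = 14.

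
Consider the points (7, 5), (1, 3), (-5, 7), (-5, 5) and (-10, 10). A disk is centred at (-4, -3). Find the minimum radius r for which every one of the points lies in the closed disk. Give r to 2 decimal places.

The required radius is the distance from (-4, -3) to the farthest point.
Squared distances: 185, 61, 101, 65, 205.
Maximum is 205, attained at (-10, 10).
r = √205 ≈ 14.32.

14.32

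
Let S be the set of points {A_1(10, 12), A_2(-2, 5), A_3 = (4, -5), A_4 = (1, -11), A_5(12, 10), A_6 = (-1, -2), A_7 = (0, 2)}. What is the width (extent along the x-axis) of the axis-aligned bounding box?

max x = 12, min x = -2, so width = 14.

14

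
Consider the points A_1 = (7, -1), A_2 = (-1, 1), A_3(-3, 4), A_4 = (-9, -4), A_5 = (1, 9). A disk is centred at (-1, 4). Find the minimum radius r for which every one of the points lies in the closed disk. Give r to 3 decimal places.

The required radius is the distance from (-1, 4) to the farthest point.
Squared distances: 89, 9, 4, 128, 29.
Maximum is 128, attained at A_4.
r = √128 ≈ 11.314.

11.314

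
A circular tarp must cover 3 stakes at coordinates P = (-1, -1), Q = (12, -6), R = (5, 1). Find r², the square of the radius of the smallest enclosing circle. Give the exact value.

Side lengths²: PQ² = 194, PR² = 40, QR² = 98.
Since PQ² = 194 ≥ 98 + 40 = 138, the angle opposite PQ is not acute, so the smallest enclosing circle has PQ as diameter.
Centre = midpoint of PQ = (5.5, -3.5), r² = 194/4 = 48.5.

48.5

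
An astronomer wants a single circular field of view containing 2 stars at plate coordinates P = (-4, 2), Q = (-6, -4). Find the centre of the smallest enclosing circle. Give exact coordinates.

(-5, -1)

The smallest circle enclosing two points has them as diameter endpoints.
Centre = midpoint = (-5, -1); r² = |PQ|²/4 = 40/4 = 10.
Centre = (-5, -1).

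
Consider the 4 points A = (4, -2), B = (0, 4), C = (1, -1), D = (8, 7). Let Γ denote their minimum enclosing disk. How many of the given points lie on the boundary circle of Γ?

2

The farthest pair is C–D with squared distance 113. The circle on this segment as diameter has centre (4.5, 3) and r² = 113/4 = 28.25.
Check A: distance² to centre = 25.25 ≤ 28.25, so it lies inside.
All remaining points lie in this disk, and no smaller disk contains both endpoints, so this is the minimum enclosing circle.
The points at distance exactly r from the centre are C, D — 2 points.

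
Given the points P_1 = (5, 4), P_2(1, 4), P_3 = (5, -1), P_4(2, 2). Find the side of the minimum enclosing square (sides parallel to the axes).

5

The bounding box has width 4 and height 5.
An axis-aligned square enclosing the set must have side ≥ max(width, height).
So the minimum side is max(4, 5) = 5.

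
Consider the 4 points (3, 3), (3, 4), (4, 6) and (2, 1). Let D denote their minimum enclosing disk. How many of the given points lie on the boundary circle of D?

2

The farthest pair is (4, 6)–(2, 1) with squared distance 29. The circle on this segment as diameter has centre (3, 3.5) and r² = 29/4 = 7.25.
Check (3, 3): distance² to centre = 0.25 ≤ 7.25, so it lies inside.
All remaining points lie in this disk, and no smaller disk contains both endpoints, so this is the minimum enclosing circle.
The points at distance exactly r from the centre are (4, 6), (2, 1) — 2 points.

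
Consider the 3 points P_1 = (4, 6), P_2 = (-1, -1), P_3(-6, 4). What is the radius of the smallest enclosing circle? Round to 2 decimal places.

5.17

Side lengths²: P_1P_2² = 74, P_1P_3² = 104, P_2P_3² = 50.
Since P_1P_3² = 104 < 74 + 50 = 124, the triangle is acute, so the smallest enclosing circle is the circumcircle.
Circumcentre = (-5/6, 25/6), r² = 481/18.
r = √(481/18) ≈ 5.17.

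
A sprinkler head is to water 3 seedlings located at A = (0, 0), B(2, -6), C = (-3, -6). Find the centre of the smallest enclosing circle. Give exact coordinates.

Side lengths²: AB² = 40, AC² = 45, BC² = 25.
Since AC² = 45 < 40 + 25 = 65, the triangle is acute, so the smallest enclosing circle is the circumcircle.
Circumcentre = (-0.5, -3.5), r² = 12.5.
Centre = (-0.5, -3.5).

(-0.5, -3.5)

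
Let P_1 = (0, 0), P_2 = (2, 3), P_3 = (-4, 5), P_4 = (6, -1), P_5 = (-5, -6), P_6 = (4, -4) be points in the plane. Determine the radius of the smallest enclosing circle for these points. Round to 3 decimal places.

6.709

The minimum enclosing circle is determined by three boundary points: P_3, P_4, P_5.
Their circumcentre is (-41/58, -49/58) with r² = 75701/1682.
The farthest remaining point P_6 is at distance² 54009/1682 ≤ 75701/1682.
r = √(75701/1682) ≈ 6.709.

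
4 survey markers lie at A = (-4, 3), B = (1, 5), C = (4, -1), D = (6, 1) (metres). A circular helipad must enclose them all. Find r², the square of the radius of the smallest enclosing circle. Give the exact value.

The minimum enclosing circle of a finite set is fixed by two of the points (as a diameter) or three (as a circumcircle).
The farthest pair is A–D with squared distance 104. The circle on this segment as diameter has centre (1, 2) and r² = 104/4 = 26.
Check B: distance² to centre = 9 ≤ 26, so it lies inside.
All remaining points lie in this disk, and no smaller disk contains both endpoints, so this is the minimum enclosing circle.

26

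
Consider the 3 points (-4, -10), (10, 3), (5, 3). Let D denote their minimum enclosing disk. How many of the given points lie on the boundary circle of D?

Call the three points A, B, C in the order given.
Side lengths²: AB² = 365, AC² = 250, BC² = 25.
Since AB² = 365 ≥ 250 + 25 = 275, the angle opposite AB is not acute, so the smallest enclosing circle has AB as diameter.
Centre = midpoint of AB = (3, -3.5), r² = 365/4 = 91.25.
The points at distance exactly r from the centre are (-4, -10), (10, 3) — 2 points.

2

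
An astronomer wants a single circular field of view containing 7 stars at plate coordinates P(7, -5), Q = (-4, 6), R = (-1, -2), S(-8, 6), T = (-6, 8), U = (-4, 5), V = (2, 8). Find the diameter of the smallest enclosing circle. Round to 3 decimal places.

18.601

The minimum enclosing circle of a finite set is fixed by two of the points (as a diameter) or three (as a circumcircle).
The farthest pair is P–S with squared distance 346. The circle on this segment as diameter has centre (-0.5, 0.5) and r² = 346/4 = 86.5.
Check Q: distance² to centre = 42.5 ≤ 86.5, so it lies inside.
All remaining points lie in this disk, and no smaller disk contains both endpoints, so this is the minimum enclosing circle.
Diameter = 2r = 2√(86.5) ≈ 18.601.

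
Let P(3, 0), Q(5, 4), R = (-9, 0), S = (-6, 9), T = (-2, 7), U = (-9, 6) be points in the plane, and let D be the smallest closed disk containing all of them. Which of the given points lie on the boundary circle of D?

Q, R, U

The minimum enclosing circle of a finite set is fixed by two of the points (as a diameter) or three (as a circumcircle).
The minimum enclosing circle is determined by three boundary points: Q, R, U.
Their circumcentre is (-16/7, 3) with r² = 2650/49.
The farthest remaining point S is at distance² 2440/49 ≤ 2650/49.
The points at distance exactly r from the centre are Q, R, U — 3 points.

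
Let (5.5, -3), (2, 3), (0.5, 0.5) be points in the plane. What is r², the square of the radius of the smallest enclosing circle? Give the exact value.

Call the three points A, B, C in the order given.
Side lengths²: AB² = 48.25, AC² = 37.25, BC² = 8.5.
Since AB² = 48.25 ≥ 37.25 + 8.5 = 45.75, the angle opposite AB is not acute, so the smallest enclosing circle has AB as diameter.
Centre = midpoint of AB = (3.75, 0), r² = 48.25/4 = 12.0625.

12.0625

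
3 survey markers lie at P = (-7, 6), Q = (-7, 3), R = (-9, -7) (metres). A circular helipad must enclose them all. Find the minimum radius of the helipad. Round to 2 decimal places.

Side lengths²: PQ² = 9, PR² = 173, QR² = 104.
Since PR² = 173 ≥ 104 + 9 = 113, the angle opposite PR is not acute, so the smallest enclosing circle has PR as diameter.
Centre = midpoint of PR = (-8, -0.5), r² = 173/4 = 43.25.
r = √(43.25) ≈ 6.58.

6.58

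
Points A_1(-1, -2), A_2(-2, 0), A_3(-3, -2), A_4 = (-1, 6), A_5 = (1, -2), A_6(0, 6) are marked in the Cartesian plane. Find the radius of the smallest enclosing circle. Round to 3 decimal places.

The minimum enclosing circle of a finite set is fixed by two of the points (as a diameter) or three (as a circumcircle).
The minimum enclosing circle is determined by three boundary points: A_3, A_5, A_6.
Their circumcentre is (-1, 1.8125) with r² = 18.53515625.
The farthest remaining point A_4 is at distance² 17.53515625 ≤ 18.53515625.
r = √(18.53515625) ≈ 4.305.

4.305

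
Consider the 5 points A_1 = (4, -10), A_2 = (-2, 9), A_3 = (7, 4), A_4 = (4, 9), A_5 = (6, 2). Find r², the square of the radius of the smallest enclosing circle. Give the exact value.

The minimum enclosing circle of a finite set is fixed by two of the points (as a diameter) or three (as a circumcircle).
The farthest pair is A_1–A_2 with squared distance 397. The circle on this segment as diameter has centre (1, -0.5) and r² = 397/4 = 99.25.
Check A_3: distance² to centre = 56.25 ≤ 99.25, so it lies inside.
All remaining points lie in this disk, and no smaller disk contains both endpoints, so this is the minimum enclosing circle.

99.25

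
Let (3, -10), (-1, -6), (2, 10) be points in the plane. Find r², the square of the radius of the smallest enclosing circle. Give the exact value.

100.25

Call the three points A, B, C in the order given.
Side lengths²: AB² = 32, AC² = 401, BC² = 265.
Since AC² = 401 ≥ 265 + 32 = 297, the angle opposite AC is not acute, so the smallest enclosing circle has AC as diameter.
Centre = midpoint of AC = (2.5, 0), r² = 401/4 = 100.25.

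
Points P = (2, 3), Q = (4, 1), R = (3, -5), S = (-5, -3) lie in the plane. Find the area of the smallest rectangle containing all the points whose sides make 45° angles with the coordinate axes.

In coordinates u = x + y, v = x − y the rectangle is axis-aligned; the map (x,y)→(u,v) scales areas by 2.
u-values: 5, 5, -2, -8; range = 5 − (-8) = 13.
v-values: -1, 3, 8, -2; range = 8 − (-2) = 10.
Area = (13 × 10) / 2 = 65.

65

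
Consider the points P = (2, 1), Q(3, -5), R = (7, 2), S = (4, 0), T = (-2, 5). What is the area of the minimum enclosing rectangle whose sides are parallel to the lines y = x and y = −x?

82.5

In coordinates u = x + y, v = x − y the rectangle is axis-aligned; the map (x,y)→(u,v) scales areas by 2.
u-values: 3, -2, 9, 4, 3; range = 9 − (-2) = 11.
v-values: 1, 8, 5, 4, -7; range = 8 − (-7) = 15.
Area = (11 × 15) / 2 = 82.5.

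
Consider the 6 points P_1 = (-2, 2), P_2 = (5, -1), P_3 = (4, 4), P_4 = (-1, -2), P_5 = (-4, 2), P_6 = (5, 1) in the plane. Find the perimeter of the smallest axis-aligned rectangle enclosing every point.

Width = max x − min x = 5 − (-4) = 9.
Height = max y − min y = 4 − (-2) = 6.
Perimeter = 2(9 + 6) = 30.

30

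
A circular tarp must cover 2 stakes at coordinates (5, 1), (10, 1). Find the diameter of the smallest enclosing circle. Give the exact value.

5

The smallest circle enclosing two points has them as diameter endpoints.
Centre = midpoint = (7.5, 1); r² = |(5, 1)−(10, 1)|²/4 = 25/4 = 6.25.
Diameter = 2r = 2√(6.25) = 5.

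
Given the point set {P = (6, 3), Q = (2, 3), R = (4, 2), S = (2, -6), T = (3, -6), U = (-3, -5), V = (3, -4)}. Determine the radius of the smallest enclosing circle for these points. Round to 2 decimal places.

6.02

The farthest pair is P–U with squared distance 145. The circle on this segment as diameter has centre (1.5, -1) and r² = 145/4 = 36.25.
Check Q: distance² to centre = 16.25 ≤ 36.25, so it lies inside.
All remaining points lie in this disk, and no smaller disk contains both endpoints, so this is the minimum enclosing circle.
r = √(36.25) ≈ 6.02.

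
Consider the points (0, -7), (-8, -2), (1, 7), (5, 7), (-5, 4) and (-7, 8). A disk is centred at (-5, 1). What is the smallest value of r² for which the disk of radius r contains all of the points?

136

The required radius is the distance from (-5, 1) to the farthest point.
Squared distances: 89, 18, 72, 136, 9, 53.
Maximum is 136, attained at (5, 7).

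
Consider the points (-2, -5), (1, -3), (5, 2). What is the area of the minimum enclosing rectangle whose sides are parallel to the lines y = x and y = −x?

7

In coordinates u = x + y, v = x − y the rectangle is axis-aligned; the map (x,y)→(u,v) scales areas by 2.
u-values: -7, -2, 7; range = 7 − (-7) = 14.
v-values: 3, 4, 3; range = 4 − 3 = 1.
Area = (14 × 1) / 2 = 7.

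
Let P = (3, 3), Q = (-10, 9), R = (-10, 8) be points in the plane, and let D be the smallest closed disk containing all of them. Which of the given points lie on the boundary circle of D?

Side lengths²: PQ² = 205, PR² = 194, QR² = 1.
Since PQ² = 205 ≥ 194 + 1 = 195, the angle opposite PQ is not acute, so the smallest enclosing circle has PQ as diameter.
Centre = midpoint of PQ = (-3.5, 6), r² = 205/4 = 51.25.
The points at distance exactly r from the centre are P, Q — 2 points.

P, Q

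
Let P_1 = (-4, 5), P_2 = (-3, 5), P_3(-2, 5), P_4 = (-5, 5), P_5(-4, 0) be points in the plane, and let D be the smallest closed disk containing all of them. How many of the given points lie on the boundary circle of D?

3

The minimum enclosing circle is determined by three boundary points: P_3, P_4, P_5.
Their circumcentre is (-3.5, 2.7) with r² = 7.54.
The farthest remaining point P_1 is at distance² 5.54 ≤ 7.54.
The points at distance exactly r from the centre are P_3, P_4, P_5 — 3 points.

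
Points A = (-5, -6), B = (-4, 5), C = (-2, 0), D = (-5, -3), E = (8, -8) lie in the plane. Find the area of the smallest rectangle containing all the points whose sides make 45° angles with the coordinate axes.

In coordinates u = x + y, v = x − y the rectangle is axis-aligned; the map (x,y)→(u,v) scales areas by 2.
u-values: -11, 1, -2, -8, 0; range = 1 − (-11) = 12.
v-values: 1, -9, -2, -2, 16; range = 16 − (-9) = 25.
Area = (12 × 25) / 2 = 150.

150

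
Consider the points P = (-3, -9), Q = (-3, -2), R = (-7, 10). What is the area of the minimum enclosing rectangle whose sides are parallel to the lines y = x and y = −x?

In coordinates u = x + y, v = x − y the rectangle is axis-aligned; the map (x,y)→(u,v) scales areas by 2.
u-values: -12, -5, 3; range = 3 − (-12) = 15.
v-values: 6, -1, -17; range = 6 − (-17) = 23.
Area = (15 × 23) / 2 = 172.5.

172.5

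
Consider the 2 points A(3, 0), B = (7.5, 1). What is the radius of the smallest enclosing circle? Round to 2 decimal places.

2.30

The smallest circle enclosing two points has them as diameter endpoints.
Centre = midpoint = (5.25, 0.5); r² = |AB|²/4 = 21.25/4 = 5.3125.
r = √(5.3125) ≈ 2.30.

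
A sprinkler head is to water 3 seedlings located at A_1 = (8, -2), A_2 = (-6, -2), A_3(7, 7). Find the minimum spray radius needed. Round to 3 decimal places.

7.954

Side lengths²: A_1A_2² = 196, A_1A_3² = 82, A_2A_3² = 250.
Since A_2A_3² = 250 < 196 + 82 = 278, the triangle is acute, so the smallest enclosing circle is the circumcircle.
Circumcentre = (1, 16/9), r² = 5125/81.
r = √(5125/81) ≈ 7.954.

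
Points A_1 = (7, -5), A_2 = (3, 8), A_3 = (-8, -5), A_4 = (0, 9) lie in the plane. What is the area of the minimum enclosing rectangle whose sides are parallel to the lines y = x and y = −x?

252

In coordinates u = x + y, v = x − y the rectangle is axis-aligned; the map (x,y)→(u,v) scales areas by 2.
u-values: 2, 11, -13, 9; range = 11 − (-13) = 24.
v-values: 12, -5, -3, -9; range = 12 − (-9) = 21.
Area = (24 × 21) / 2 = 252.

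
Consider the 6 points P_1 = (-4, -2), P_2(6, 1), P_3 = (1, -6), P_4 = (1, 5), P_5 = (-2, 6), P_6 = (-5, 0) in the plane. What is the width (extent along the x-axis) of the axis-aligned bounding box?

max x = 6, min x = -5, so width = 11.

11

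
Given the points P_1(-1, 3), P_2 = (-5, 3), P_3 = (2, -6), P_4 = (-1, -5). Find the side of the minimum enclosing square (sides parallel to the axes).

9

The bounding box has width 7 and height 9.
An axis-aligned square enclosing the set must have side ≥ max(width, height).
So the minimum side is max(7, 9) = 9.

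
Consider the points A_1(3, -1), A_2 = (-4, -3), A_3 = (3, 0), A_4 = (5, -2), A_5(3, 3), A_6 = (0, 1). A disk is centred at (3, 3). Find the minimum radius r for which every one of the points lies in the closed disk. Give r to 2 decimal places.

9.22

The required radius is the distance from (3, 3) to the farthest point.
Squared distances: 16, 85, 9, 29, 0, 13.
Maximum is 85, attained at A_2.
r = √85 ≈ 9.22.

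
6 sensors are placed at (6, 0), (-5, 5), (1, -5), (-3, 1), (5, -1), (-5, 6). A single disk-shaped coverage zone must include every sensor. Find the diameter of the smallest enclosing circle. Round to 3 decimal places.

13.061

The minimum enclosing circle is determined by three boundary points: (6, 0), (1, -5), (-5, 6).
Their circumcentre is (-13/34, 47/34) with r² = 24649/578.
The farthest remaining point (5, -1) is at distance² 20025/578 ≤ 24649/578.
Diameter = 2r = 2√(24649/578) ≈ 13.061.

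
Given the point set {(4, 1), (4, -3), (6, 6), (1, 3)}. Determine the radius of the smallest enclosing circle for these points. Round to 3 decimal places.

By Welzl's lemma the MEC is supported by two points (diametrically opposite) or three points (on a circumcircle).
The farthest pair is (4, -3)–(6, 6) with squared distance 85. The circle on this segment as diameter has centre (5, 1.5) and r² = 85/4 = 21.25.
Check (4, 1): distance² to centre = 1.25 ≤ 21.25, so it lies inside.
All remaining points lie in this disk, and no smaller disk contains both endpoints, so this is the minimum enclosing circle.
r = √(21.25) ≈ 4.610.

4.610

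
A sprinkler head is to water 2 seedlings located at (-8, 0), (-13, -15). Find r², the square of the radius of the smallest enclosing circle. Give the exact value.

The smallest circle enclosing two points has them as diameter endpoints.
Centre = midpoint = (-10.5, -7.5); r² = |(-8, 0)−(-13, -15)|²/4 = 250/4 = 62.5.

62.5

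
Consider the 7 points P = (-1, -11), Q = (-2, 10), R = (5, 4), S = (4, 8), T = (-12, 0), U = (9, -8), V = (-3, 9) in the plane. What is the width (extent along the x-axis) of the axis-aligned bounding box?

21

max x = 9, min x = -12, so width = 21.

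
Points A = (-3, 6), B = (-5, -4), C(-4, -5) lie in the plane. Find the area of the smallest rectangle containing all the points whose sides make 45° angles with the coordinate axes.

In coordinates u = x + y, v = x − y the rectangle is axis-aligned; the map (x,y)→(u,v) scales areas by 2.
u-values: 3, -9, -9; range = 3 − (-9) = 12.
v-values: -9, -1, 1; range = 1 − (-9) = 10.
Area = (12 × 10) / 2 = 60.

60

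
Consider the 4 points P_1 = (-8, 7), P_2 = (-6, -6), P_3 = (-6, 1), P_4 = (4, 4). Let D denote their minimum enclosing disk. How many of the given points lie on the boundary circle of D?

The minimum enclosing circle of a finite set is fixed by two of the points (as a diameter) or three (as a circumcircle).
The minimum enclosing circle is determined by three boundary points: P_1, P_2, P_4.
Their circumcentre is (-3.1, 1.1) with r² = 58.82.
The farthest remaining point P_3 is at distance² 8.42 ≤ 58.82.
The points at distance exactly r from the centre are P_1, P_2, P_4 — 3 points.

3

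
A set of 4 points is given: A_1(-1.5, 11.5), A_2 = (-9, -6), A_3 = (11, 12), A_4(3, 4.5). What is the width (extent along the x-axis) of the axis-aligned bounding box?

max x = 11, min x = -9, so width = 20.

20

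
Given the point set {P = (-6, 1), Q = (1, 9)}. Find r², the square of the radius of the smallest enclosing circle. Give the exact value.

28.25

The smallest circle enclosing two points has them as diameter endpoints.
Centre = midpoint = (-2.5, 5); r² = |PQ|²/4 = 113/4 = 28.25.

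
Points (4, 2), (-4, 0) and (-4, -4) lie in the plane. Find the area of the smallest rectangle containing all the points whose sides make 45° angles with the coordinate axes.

In coordinates u = x + y, v = x − y the rectangle is axis-aligned; the map (x,y)→(u,v) scales areas by 2.
u-values: 6, -4, -8; range = 6 − (-8) = 14.
v-values: 2, -4, 0; range = 2 − (-4) = 6.
Area = (14 × 6) / 2 = 42.

42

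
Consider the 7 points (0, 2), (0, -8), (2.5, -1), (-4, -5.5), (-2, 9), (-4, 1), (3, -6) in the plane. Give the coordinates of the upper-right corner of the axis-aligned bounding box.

(3, 9)

x-range [-4, 3], y-range [-8, 9].
The upper-right corner is (3, 9).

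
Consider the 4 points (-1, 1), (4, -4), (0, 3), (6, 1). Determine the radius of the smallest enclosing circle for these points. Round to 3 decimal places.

4.038

The minimum enclosing circle of a finite set is fixed by two of the points (as a diameter) or three (as a circumcircle).
The minimum enclosing circle is determined by three boundary points: (4, -4), (0, 3), (6, 1).
Their circumcentre is (75/34, -13/34) with r² = 9425/578.
The farthest remaining point (-1, 1) is at distance² 7045/578 ≤ 9425/578.
r = √(9425/578) ≈ 4.038.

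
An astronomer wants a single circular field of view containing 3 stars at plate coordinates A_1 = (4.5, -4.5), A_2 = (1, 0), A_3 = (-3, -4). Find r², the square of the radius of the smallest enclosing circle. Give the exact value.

Side lengths²: A_1A_2² = 32.5, A_1A_3² = 56.5, A_2A_3² = 32.
Since A_1A_3² = 56.5 < 32.5 + 32 = 64.5, the triangle is acute, so the smallest enclosing circle is the circumcircle.
Circumcentre = (0.78125, -3.78125), r² = 14.345703125.

14.345703125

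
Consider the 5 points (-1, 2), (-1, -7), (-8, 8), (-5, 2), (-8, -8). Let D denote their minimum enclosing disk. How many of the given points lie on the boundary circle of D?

The minimum enclosing circle is determined by three boundary points: (-1, -7), (-8, 8), (-8, -8).
Their circumcentre is (-39/7, 0) with r² = 3425/49.
The farthest remaining point (-1, 2) is at distance² 1220/49 ≤ 3425/49.
The points at distance exactly r from the centre are (-1, -7), (-8, 8), (-8, -8) — 3 points.

3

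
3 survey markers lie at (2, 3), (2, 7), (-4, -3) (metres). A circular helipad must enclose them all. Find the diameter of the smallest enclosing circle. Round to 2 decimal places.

11.66

Call the three points A, B, C in the order given.
Side lengths²: AB² = 16, AC² = 72, BC² = 136.
Since BC² = 136 ≥ 72 + 16 = 88, the angle opposite BC is not acute, so the smallest enclosing circle has BC as diameter.
Centre = midpoint of BC = (-1, 2), r² = 136/4 = 34.
Diameter = 2r = 2√34 ≈ 11.66.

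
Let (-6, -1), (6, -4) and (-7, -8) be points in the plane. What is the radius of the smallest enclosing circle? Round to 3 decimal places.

6.837

Call the three points A, B, C in the order given.
Side lengths²: AB² = 153, AC² = 50, BC² = 185.
Since BC² = 185 < 153 + 50 = 203, the triangle is acute, so the smallest enclosing circle is the circumcircle.
Circumcentre = (-41/58, -309/58), r² = 78625/1682.
r = √(78625/1682) ≈ 6.837.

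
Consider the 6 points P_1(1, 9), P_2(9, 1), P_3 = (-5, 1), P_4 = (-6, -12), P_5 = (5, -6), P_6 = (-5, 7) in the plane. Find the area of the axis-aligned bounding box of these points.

x ranges over [-6, 9], width 15.
y ranges over [-12, 9], height 21.
Area = 15 × 21 = 315.

315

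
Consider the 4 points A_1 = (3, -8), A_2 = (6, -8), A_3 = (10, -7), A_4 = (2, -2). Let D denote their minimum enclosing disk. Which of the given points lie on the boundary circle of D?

A_3, A_4

The minimum enclosing circle of a finite set is fixed by two of the points (as a diameter) or three (as a circumcircle).
The farthest pair is A_3–A_4 with squared distance 89. The circle on this segment as diameter has centre (6, -4.5) and r² = 89/4 = 22.25.
Check A_1: distance² to centre = 21.25 ≤ 22.25, so it lies inside.
All remaining points lie in this disk, and no smaller disk contains both endpoints, so this is the minimum enclosing circle.
The points at distance exactly r from the centre are A_3, A_4 — 2 points.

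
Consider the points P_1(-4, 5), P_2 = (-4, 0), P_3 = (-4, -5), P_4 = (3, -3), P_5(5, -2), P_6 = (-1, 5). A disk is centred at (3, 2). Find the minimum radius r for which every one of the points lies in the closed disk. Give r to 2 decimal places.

The required radius is the distance from (3, 2) to the farthest point.
Squared distances: 58, 53, 98, 25, 20, 25.
Maximum is 98, attained at P_3.
r = √98 ≈ 9.90.

9.90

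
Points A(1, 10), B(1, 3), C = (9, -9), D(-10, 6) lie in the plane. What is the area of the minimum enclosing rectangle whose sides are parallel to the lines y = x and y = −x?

In coordinates u = x + y, v = x − y the rectangle is axis-aligned; the map (x,y)→(u,v) scales areas by 2.
u-values: 11, 4, 0, -4; range = 11 − (-4) = 15.
v-values: -9, -2, 18, -16; range = 18 − (-16) = 34.
Area = (15 × 34) / 2 = 255.

255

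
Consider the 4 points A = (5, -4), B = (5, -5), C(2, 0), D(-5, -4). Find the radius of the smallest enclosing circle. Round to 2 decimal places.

A smallest enclosing disk is always determined by at most three of the input points on its boundary.
The farthest pair is B–D with squared distance 101. The circle on this segment as diameter has centre (0, -4.5) and r² = 101/4 = 25.25.
Check A: distance² to centre = 25.25 ≤ 25.25, so it lies inside.
All remaining points lie in this disk, and no smaller disk contains both endpoints, so this is the minimum enclosing circle.
r = √(25.25) ≈ 5.02.

5.02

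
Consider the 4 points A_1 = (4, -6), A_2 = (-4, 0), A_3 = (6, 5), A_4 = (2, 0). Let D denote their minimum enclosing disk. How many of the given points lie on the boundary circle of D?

3

A smallest enclosing disk is always determined by at most three of the input points on its boundary.
The minimum enclosing circle is determined by three boundary points: A_1, A_2, A_3.
Their circumcentre is (2.25, 0) with r² = 39.0625.
The farthest remaining point A_4 is at distance² 0.0625 ≤ 39.0625.
The points at distance exactly r from the centre are A_1, A_2, A_3 — 3 points.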